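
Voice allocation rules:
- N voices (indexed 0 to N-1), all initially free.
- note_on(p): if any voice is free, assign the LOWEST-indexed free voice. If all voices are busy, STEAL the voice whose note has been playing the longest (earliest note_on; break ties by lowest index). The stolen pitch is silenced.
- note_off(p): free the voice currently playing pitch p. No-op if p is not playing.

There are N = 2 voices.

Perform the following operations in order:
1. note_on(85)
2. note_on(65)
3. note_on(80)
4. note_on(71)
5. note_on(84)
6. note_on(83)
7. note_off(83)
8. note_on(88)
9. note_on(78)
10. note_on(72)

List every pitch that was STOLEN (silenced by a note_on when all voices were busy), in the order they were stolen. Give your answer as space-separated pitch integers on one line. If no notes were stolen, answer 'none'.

Op 1: note_on(85): voice 0 is free -> assigned | voices=[85 -]
Op 2: note_on(65): voice 1 is free -> assigned | voices=[85 65]
Op 3: note_on(80): all voices busy, STEAL voice 0 (pitch 85, oldest) -> assign | voices=[80 65]
Op 4: note_on(71): all voices busy, STEAL voice 1 (pitch 65, oldest) -> assign | voices=[80 71]
Op 5: note_on(84): all voices busy, STEAL voice 0 (pitch 80, oldest) -> assign | voices=[84 71]
Op 6: note_on(83): all voices busy, STEAL voice 1 (pitch 71, oldest) -> assign | voices=[84 83]
Op 7: note_off(83): free voice 1 | voices=[84 -]
Op 8: note_on(88): voice 1 is free -> assigned | voices=[84 88]
Op 9: note_on(78): all voices busy, STEAL voice 0 (pitch 84, oldest) -> assign | voices=[78 88]
Op 10: note_on(72): all voices busy, STEAL voice 1 (pitch 88, oldest) -> assign | voices=[78 72]

Answer: 85 65 80 71 84 88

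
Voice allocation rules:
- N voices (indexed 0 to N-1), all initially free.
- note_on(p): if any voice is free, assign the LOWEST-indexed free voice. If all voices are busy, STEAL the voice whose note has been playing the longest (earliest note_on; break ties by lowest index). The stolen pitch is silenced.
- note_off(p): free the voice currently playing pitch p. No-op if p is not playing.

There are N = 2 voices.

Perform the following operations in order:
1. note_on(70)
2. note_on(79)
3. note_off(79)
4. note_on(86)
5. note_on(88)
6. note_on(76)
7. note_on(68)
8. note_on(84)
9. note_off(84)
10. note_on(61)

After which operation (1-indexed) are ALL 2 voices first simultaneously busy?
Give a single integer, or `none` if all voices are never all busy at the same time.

Op 1: note_on(70): voice 0 is free -> assigned | voices=[70 -]
Op 2: note_on(79): voice 1 is free -> assigned | voices=[70 79]
Op 3: note_off(79): free voice 1 | voices=[70 -]
Op 4: note_on(86): voice 1 is free -> assigned | voices=[70 86]
Op 5: note_on(88): all voices busy, STEAL voice 0 (pitch 70, oldest) -> assign | voices=[88 86]
Op 6: note_on(76): all voices busy, STEAL voice 1 (pitch 86, oldest) -> assign | voices=[88 76]
Op 7: note_on(68): all voices busy, STEAL voice 0 (pitch 88, oldest) -> assign | voices=[68 76]
Op 8: note_on(84): all voices busy, STEAL voice 1 (pitch 76, oldest) -> assign | voices=[68 84]
Op 9: note_off(84): free voice 1 | voices=[68 -]
Op 10: note_on(61): voice 1 is free -> assigned | voices=[68 61]

Answer: 2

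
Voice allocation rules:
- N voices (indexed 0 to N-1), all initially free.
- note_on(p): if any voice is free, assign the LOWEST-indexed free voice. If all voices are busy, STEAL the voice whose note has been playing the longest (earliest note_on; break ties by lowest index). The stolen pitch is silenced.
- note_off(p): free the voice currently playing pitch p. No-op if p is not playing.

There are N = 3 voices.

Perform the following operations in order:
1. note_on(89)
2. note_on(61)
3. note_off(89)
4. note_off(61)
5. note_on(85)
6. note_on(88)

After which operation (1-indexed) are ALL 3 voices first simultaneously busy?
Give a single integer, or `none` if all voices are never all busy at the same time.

Answer: none

Derivation:
Op 1: note_on(89): voice 0 is free -> assigned | voices=[89 - -]
Op 2: note_on(61): voice 1 is free -> assigned | voices=[89 61 -]
Op 3: note_off(89): free voice 0 | voices=[- 61 -]
Op 4: note_off(61): free voice 1 | voices=[- - -]
Op 5: note_on(85): voice 0 is free -> assigned | voices=[85 - -]
Op 6: note_on(88): voice 1 is free -> assigned | voices=[85 88 -]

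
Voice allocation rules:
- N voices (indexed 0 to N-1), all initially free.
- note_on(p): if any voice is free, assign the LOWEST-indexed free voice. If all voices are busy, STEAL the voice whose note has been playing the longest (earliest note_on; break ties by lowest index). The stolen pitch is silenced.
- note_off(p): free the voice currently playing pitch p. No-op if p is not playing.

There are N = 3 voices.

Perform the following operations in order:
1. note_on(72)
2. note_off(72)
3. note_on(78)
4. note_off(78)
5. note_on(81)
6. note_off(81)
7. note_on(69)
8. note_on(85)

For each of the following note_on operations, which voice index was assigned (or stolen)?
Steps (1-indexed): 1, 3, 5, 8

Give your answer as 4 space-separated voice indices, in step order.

Answer: 0 0 0 1

Derivation:
Op 1: note_on(72): voice 0 is free -> assigned | voices=[72 - -]
Op 2: note_off(72): free voice 0 | voices=[- - -]
Op 3: note_on(78): voice 0 is free -> assigned | voices=[78 - -]
Op 4: note_off(78): free voice 0 | voices=[- - -]
Op 5: note_on(81): voice 0 is free -> assigned | voices=[81 - -]
Op 6: note_off(81): free voice 0 | voices=[- - -]
Op 7: note_on(69): voice 0 is free -> assigned | voices=[69 - -]
Op 8: note_on(85): voice 1 is free -> assigned | voices=[69 85 -]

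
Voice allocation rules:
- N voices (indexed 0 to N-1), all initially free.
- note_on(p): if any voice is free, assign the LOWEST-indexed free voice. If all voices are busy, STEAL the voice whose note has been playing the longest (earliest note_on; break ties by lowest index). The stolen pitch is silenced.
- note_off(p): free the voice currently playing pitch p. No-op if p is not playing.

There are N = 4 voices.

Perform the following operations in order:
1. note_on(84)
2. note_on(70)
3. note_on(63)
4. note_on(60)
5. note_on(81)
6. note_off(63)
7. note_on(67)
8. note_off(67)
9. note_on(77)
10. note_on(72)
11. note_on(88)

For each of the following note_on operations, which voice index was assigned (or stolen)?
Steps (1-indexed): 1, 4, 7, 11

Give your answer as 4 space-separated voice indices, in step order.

Op 1: note_on(84): voice 0 is free -> assigned | voices=[84 - - -]
Op 2: note_on(70): voice 1 is free -> assigned | voices=[84 70 - -]
Op 3: note_on(63): voice 2 is free -> assigned | voices=[84 70 63 -]
Op 4: note_on(60): voice 3 is free -> assigned | voices=[84 70 63 60]
Op 5: note_on(81): all voices busy, STEAL voice 0 (pitch 84, oldest) -> assign | voices=[81 70 63 60]
Op 6: note_off(63): free voice 2 | voices=[81 70 - 60]
Op 7: note_on(67): voice 2 is free -> assigned | voices=[81 70 67 60]
Op 8: note_off(67): free voice 2 | voices=[81 70 - 60]
Op 9: note_on(77): voice 2 is free -> assigned | voices=[81 70 77 60]
Op 10: note_on(72): all voices busy, STEAL voice 1 (pitch 70, oldest) -> assign | voices=[81 72 77 60]
Op 11: note_on(88): all voices busy, STEAL voice 3 (pitch 60, oldest) -> assign | voices=[81 72 77 88]

Answer: 0 3 2 3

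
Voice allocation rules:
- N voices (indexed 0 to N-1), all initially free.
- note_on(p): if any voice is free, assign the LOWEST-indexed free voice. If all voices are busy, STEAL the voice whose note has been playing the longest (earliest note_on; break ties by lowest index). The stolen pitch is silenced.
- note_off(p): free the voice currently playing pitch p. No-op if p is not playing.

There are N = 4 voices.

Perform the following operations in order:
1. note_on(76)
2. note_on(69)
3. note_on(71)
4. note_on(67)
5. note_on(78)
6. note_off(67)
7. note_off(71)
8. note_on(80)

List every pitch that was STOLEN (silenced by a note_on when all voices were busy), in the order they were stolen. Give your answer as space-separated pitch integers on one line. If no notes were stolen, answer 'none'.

Answer: 76

Derivation:
Op 1: note_on(76): voice 0 is free -> assigned | voices=[76 - - -]
Op 2: note_on(69): voice 1 is free -> assigned | voices=[76 69 - -]
Op 3: note_on(71): voice 2 is free -> assigned | voices=[76 69 71 -]
Op 4: note_on(67): voice 3 is free -> assigned | voices=[76 69 71 67]
Op 5: note_on(78): all voices busy, STEAL voice 0 (pitch 76, oldest) -> assign | voices=[78 69 71 67]
Op 6: note_off(67): free voice 3 | voices=[78 69 71 -]
Op 7: note_off(71): free voice 2 | voices=[78 69 - -]
Op 8: note_on(80): voice 2 is free -> assigned | voices=[78 69 80 -]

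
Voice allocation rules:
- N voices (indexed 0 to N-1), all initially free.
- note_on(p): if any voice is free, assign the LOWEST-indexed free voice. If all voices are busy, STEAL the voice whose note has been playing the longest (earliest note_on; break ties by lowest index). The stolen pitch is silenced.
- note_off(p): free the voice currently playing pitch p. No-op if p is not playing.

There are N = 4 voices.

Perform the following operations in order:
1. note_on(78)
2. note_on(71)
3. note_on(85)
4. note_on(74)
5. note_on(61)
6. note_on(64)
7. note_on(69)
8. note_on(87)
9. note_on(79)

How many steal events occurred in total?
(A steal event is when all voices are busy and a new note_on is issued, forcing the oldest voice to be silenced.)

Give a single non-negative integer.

Op 1: note_on(78): voice 0 is free -> assigned | voices=[78 - - -]
Op 2: note_on(71): voice 1 is free -> assigned | voices=[78 71 - -]
Op 3: note_on(85): voice 2 is free -> assigned | voices=[78 71 85 -]
Op 4: note_on(74): voice 3 is free -> assigned | voices=[78 71 85 74]
Op 5: note_on(61): all voices busy, STEAL voice 0 (pitch 78, oldest) -> assign | voices=[61 71 85 74]
Op 6: note_on(64): all voices busy, STEAL voice 1 (pitch 71, oldest) -> assign | voices=[61 64 85 74]
Op 7: note_on(69): all voices busy, STEAL voice 2 (pitch 85, oldest) -> assign | voices=[61 64 69 74]
Op 8: note_on(87): all voices busy, STEAL voice 3 (pitch 74, oldest) -> assign | voices=[61 64 69 87]
Op 9: note_on(79): all voices busy, STEAL voice 0 (pitch 61, oldest) -> assign | voices=[79 64 69 87]

Answer: 5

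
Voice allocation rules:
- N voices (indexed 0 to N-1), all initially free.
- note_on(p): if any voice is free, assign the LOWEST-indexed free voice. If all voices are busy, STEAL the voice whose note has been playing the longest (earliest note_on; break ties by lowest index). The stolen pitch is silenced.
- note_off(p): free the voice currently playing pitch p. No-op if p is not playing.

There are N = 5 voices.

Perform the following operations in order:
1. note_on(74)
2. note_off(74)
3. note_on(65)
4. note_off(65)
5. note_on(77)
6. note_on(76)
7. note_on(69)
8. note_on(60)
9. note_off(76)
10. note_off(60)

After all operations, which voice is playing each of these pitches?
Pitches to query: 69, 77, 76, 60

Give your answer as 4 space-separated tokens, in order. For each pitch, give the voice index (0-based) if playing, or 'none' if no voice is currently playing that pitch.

Answer: 2 0 none none

Derivation:
Op 1: note_on(74): voice 0 is free -> assigned | voices=[74 - - - -]
Op 2: note_off(74): free voice 0 | voices=[- - - - -]
Op 3: note_on(65): voice 0 is free -> assigned | voices=[65 - - - -]
Op 4: note_off(65): free voice 0 | voices=[- - - - -]
Op 5: note_on(77): voice 0 is free -> assigned | voices=[77 - - - -]
Op 6: note_on(76): voice 1 is free -> assigned | voices=[77 76 - - -]
Op 7: note_on(69): voice 2 is free -> assigned | voices=[77 76 69 - -]
Op 8: note_on(60): voice 3 is free -> assigned | voices=[77 76 69 60 -]
Op 9: note_off(76): free voice 1 | voices=[77 - 69 60 -]
Op 10: note_off(60): free voice 3 | voices=[77 - 69 - -]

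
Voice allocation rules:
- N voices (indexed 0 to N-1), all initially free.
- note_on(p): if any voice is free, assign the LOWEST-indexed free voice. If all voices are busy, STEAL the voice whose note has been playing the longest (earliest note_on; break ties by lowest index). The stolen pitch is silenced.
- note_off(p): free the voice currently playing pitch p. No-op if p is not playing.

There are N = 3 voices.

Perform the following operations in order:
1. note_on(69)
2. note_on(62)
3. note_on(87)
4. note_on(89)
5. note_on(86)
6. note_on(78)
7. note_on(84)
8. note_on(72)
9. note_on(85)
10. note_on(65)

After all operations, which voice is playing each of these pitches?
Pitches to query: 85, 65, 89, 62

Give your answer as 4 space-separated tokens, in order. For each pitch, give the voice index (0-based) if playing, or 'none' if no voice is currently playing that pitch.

Answer: 2 0 none none

Derivation:
Op 1: note_on(69): voice 0 is free -> assigned | voices=[69 - -]
Op 2: note_on(62): voice 1 is free -> assigned | voices=[69 62 -]
Op 3: note_on(87): voice 2 is free -> assigned | voices=[69 62 87]
Op 4: note_on(89): all voices busy, STEAL voice 0 (pitch 69, oldest) -> assign | voices=[89 62 87]
Op 5: note_on(86): all voices busy, STEAL voice 1 (pitch 62, oldest) -> assign | voices=[89 86 87]
Op 6: note_on(78): all voices busy, STEAL voice 2 (pitch 87, oldest) -> assign | voices=[89 86 78]
Op 7: note_on(84): all voices busy, STEAL voice 0 (pitch 89, oldest) -> assign | voices=[84 86 78]
Op 8: note_on(72): all voices busy, STEAL voice 1 (pitch 86, oldest) -> assign | voices=[84 72 78]
Op 9: note_on(85): all voices busy, STEAL voice 2 (pitch 78, oldest) -> assign | voices=[84 72 85]
Op 10: note_on(65): all voices busy, STEAL voice 0 (pitch 84, oldest) -> assign | voices=[65 72 85]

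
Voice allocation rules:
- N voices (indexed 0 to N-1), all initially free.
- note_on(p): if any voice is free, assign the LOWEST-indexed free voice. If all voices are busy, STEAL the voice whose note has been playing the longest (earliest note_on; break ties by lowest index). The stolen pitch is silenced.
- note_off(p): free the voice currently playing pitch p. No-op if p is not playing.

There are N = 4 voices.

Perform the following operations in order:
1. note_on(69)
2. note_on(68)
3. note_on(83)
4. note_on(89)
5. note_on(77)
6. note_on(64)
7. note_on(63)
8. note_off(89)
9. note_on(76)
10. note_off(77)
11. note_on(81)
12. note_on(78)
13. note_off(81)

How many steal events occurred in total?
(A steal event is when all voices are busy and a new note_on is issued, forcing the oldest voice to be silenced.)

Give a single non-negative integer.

Answer: 4

Derivation:
Op 1: note_on(69): voice 0 is free -> assigned | voices=[69 - - -]
Op 2: note_on(68): voice 1 is free -> assigned | voices=[69 68 - -]
Op 3: note_on(83): voice 2 is free -> assigned | voices=[69 68 83 -]
Op 4: note_on(89): voice 3 is free -> assigned | voices=[69 68 83 89]
Op 5: note_on(77): all voices busy, STEAL voice 0 (pitch 69, oldest) -> assign | voices=[77 68 83 89]
Op 6: note_on(64): all voices busy, STEAL voice 1 (pitch 68, oldest) -> assign | voices=[77 64 83 89]
Op 7: note_on(63): all voices busy, STEAL voice 2 (pitch 83, oldest) -> assign | voices=[77 64 63 89]
Op 8: note_off(89): free voice 3 | voices=[77 64 63 -]
Op 9: note_on(76): voice 3 is free -> assigned | voices=[77 64 63 76]
Op 10: note_off(77): free voice 0 | voices=[- 64 63 76]
Op 11: note_on(81): voice 0 is free -> assigned | voices=[81 64 63 76]
Op 12: note_on(78): all voices busy, STEAL voice 1 (pitch 64, oldest) -> assign | voices=[81 78 63 76]
Op 13: note_off(81): free voice 0 | voices=[- 78 63 76]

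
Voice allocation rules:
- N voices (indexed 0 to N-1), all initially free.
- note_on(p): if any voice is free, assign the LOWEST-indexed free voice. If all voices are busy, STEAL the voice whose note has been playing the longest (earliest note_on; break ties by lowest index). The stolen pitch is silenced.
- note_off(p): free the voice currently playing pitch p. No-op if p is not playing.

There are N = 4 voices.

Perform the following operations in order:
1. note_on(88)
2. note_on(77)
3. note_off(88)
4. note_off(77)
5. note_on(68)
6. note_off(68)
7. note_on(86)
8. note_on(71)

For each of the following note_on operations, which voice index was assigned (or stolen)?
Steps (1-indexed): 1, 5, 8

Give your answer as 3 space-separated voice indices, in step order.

Answer: 0 0 1

Derivation:
Op 1: note_on(88): voice 0 is free -> assigned | voices=[88 - - -]
Op 2: note_on(77): voice 1 is free -> assigned | voices=[88 77 - -]
Op 3: note_off(88): free voice 0 | voices=[- 77 - -]
Op 4: note_off(77): free voice 1 | voices=[- - - -]
Op 5: note_on(68): voice 0 is free -> assigned | voices=[68 - - -]
Op 6: note_off(68): free voice 0 | voices=[- - - -]
Op 7: note_on(86): voice 0 is free -> assigned | voices=[86 - - -]
Op 8: note_on(71): voice 1 is free -> assigned | voices=[86 71 - -]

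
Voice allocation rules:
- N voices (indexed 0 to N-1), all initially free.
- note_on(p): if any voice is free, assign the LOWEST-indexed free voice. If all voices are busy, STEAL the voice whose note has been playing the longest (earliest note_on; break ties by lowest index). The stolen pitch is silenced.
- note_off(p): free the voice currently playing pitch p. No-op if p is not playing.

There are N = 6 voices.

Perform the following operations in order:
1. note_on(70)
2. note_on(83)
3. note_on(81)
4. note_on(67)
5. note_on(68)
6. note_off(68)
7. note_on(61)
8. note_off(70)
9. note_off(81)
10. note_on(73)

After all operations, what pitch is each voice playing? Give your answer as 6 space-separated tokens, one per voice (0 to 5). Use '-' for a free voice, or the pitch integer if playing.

Op 1: note_on(70): voice 0 is free -> assigned | voices=[70 - - - - -]
Op 2: note_on(83): voice 1 is free -> assigned | voices=[70 83 - - - -]
Op 3: note_on(81): voice 2 is free -> assigned | voices=[70 83 81 - - -]
Op 4: note_on(67): voice 3 is free -> assigned | voices=[70 83 81 67 - -]
Op 5: note_on(68): voice 4 is free -> assigned | voices=[70 83 81 67 68 -]
Op 6: note_off(68): free voice 4 | voices=[70 83 81 67 - -]
Op 7: note_on(61): voice 4 is free -> assigned | voices=[70 83 81 67 61 -]
Op 8: note_off(70): free voice 0 | voices=[- 83 81 67 61 -]
Op 9: note_off(81): free voice 2 | voices=[- 83 - 67 61 -]
Op 10: note_on(73): voice 0 is free -> assigned | voices=[73 83 - 67 61 -]

Answer: 73 83 - 67 61 -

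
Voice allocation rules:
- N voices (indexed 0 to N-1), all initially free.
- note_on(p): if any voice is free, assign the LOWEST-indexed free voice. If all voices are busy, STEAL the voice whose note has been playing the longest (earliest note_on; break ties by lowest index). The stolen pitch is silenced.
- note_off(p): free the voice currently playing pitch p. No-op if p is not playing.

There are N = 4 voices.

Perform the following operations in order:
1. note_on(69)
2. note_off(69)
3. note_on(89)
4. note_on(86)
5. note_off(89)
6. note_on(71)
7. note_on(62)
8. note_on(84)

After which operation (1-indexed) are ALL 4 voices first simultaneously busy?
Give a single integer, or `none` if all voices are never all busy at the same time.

Op 1: note_on(69): voice 0 is free -> assigned | voices=[69 - - -]
Op 2: note_off(69): free voice 0 | voices=[- - - -]
Op 3: note_on(89): voice 0 is free -> assigned | voices=[89 - - -]
Op 4: note_on(86): voice 1 is free -> assigned | voices=[89 86 - -]
Op 5: note_off(89): free voice 0 | voices=[- 86 - -]
Op 6: note_on(71): voice 0 is free -> assigned | voices=[71 86 - -]
Op 7: note_on(62): voice 2 is free -> assigned | voices=[71 86 62 -]
Op 8: note_on(84): voice 3 is free -> assigned | voices=[71 86 62 84]

Answer: 8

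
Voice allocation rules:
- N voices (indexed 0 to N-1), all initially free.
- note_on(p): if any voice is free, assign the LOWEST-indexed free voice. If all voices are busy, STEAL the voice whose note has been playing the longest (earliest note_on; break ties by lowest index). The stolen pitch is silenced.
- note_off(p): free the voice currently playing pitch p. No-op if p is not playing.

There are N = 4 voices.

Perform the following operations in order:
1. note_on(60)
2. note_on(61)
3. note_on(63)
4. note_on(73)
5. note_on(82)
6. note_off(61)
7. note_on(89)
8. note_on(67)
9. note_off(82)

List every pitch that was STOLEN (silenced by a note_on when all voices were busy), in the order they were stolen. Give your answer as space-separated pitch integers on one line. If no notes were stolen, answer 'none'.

Answer: 60 63

Derivation:
Op 1: note_on(60): voice 0 is free -> assigned | voices=[60 - - -]
Op 2: note_on(61): voice 1 is free -> assigned | voices=[60 61 - -]
Op 3: note_on(63): voice 2 is free -> assigned | voices=[60 61 63 -]
Op 4: note_on(73): voice 3 is free -> assigned | voices=[60 61 63 73]
Op 5: note_on(82): all voices busy, STEAL voice 0 (pitch 60, oldest) -> assign | voices=[82 61 63 73]
Op 6: note_off(61): free voice 1 | voices=[82 - 63 73]
Op 7: note_on(89): voice 1 is free -> assigned | voices=[82 89 63 73]
Op 8: note_on(67): all voices busy, STEAL voice 2 (pitch 63, oldest) -> assign | voices=[82 89 67 73]
Op 9: note_off(82): free voice 0 | voices=[- 89 67 73]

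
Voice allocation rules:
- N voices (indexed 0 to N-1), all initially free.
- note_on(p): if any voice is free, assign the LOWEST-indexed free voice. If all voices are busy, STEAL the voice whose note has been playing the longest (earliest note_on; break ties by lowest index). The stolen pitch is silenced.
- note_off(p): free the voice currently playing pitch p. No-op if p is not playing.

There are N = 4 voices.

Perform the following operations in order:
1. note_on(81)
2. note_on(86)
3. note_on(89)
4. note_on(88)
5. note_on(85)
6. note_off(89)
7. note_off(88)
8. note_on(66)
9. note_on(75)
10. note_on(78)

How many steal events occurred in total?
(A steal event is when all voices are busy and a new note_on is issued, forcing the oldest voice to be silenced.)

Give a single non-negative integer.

Op 1: note_on(81): voice 0 is free -> assigned | voices=[81 - - -]
Op 2: note_on(86): voice 1 is free -> assigned | voices=[81 86 - -]
Op 3: note_on(89): voice 2 is free -> assigned | voices=[81 86 89 -]
Op 4: note_on(88): voice 3 is free -> assigned | voices=[81 86 89 88]
Op 5: note_on(85): all voices busy, STEAL voice 0 (pitch 81, oldest) -> assign | voices=[85 86 89 88]
Op 6: note_off(89): free voice 2 | voices=[85 86 - 88]
Op 7: note_off(88): free voice 3 | voices=[85 86 - -]
Op 8: note_on(66): voice 2 is free -> assigned | voices=[85 86 66 -]
Op 9: note_on(75): voice 3 is free -> assigned | voices=[85 86 66 75]
Op 10: note_on(78): all voices busy, STEAL voice 1 (pitch 86, oldest) -> assign | voices=[85 78 66 75]

Answer: 2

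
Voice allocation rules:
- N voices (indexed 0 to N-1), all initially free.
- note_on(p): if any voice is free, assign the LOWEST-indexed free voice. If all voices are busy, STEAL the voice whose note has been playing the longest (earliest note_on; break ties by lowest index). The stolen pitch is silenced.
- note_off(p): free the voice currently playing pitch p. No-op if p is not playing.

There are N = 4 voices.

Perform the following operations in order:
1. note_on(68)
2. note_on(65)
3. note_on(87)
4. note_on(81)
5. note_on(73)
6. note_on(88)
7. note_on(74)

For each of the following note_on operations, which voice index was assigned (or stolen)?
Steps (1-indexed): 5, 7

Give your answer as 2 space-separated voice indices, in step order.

Answer: 0 2

Derivation:
Op 1: note_on(68): voice 0 is free -> assigned | voices=[68 - - -]
Op 2: note_on(65): voice 1 is free -> assigned | voices=[68 65 - -]
Op 3: note_on(87): voice 2 is free -> assigned | voices=[68 65 87 -]
Op 4: note_on(81): voice 3 is free -> assigned | voices=[68 65 87 81]
Op 5: note_on(73): all voices busy, STEAL voice 0 (pitch 68, oldest) -> assign | voices=[73 65 87 81]
Op 6: note_on(88): all voices busy, STEAL voice 1 (pitch 65, oldest) -> assign | voices=[73 88 87 81]
Op 7: note_on(74): all voices busy, STEAL voice 2 (pitch 87, oldest) -> assign | voices=[73 88 74 81]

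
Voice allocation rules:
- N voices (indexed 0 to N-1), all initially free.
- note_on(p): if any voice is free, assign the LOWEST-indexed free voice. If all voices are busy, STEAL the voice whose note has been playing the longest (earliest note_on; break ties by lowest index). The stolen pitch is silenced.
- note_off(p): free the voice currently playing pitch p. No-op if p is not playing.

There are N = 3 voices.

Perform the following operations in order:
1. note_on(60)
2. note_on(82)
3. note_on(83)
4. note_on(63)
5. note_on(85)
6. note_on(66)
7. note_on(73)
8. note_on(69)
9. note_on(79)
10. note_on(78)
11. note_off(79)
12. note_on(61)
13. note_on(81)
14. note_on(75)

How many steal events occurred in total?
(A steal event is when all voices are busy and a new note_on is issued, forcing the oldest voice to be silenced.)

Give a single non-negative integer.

Op 1: note_on(60): voice 0 is free -> assigned | voices=[60 - -]
Op 2: note_on(82): voice 1 is free -> assigned | voices=[60 82 -]
Op 3: note_on(83): voice 2 is free -> assigned | voices=[60 82 83]
Op 4: note_on(63): all voices busy, STEAL voice 0 (pitch 60, oldest) -> assign | voices=[63 82 83]
Op 5: note_on(85): all voices busy, STEAL voice 1 (pitch 82, oldest) -> assign | voices=[63 85 83]
Op 6: note_on(66): all voices busy, STEAL voice 2 (pitch 83, oldest) -> assign | voices=[63 85 66]
Op 7: note_on(73): all voices busy, STEAL voice 0 (pitch 63, oldest) -> assign | voices=[73 85 66]
Op 8: note_on(69): all voices busy, STEAL voice 1 (pitch 85, oldest) -> assign | voices=[73 69 66]
Op 9: note_on(79): all voices busy, STEAL voice 2 (pitch 66, oldest) -> assign | voices=[73 69 79]
Op 10: note_on(78): all voices busy, STEAL voice 0 (pitch 73, oldest) -> assign | voices=[78 69 79]
Op 11: note_off(79): free voice 2 | voices=[78 69 -]
Op 12: note_on(61): voice 2 is free -> assigned | voices=[78 69 61]
Op 13: note_on(81): all voices busy, STEAL voice 1 (pitch 69, oldest) -> assign | voices=[78 81 61]
Op 14: note_on(75): all voices busy, STEAL voice 0 (pitch 78, oldest) -> assign | voices=[75 81 61]

Answer: 9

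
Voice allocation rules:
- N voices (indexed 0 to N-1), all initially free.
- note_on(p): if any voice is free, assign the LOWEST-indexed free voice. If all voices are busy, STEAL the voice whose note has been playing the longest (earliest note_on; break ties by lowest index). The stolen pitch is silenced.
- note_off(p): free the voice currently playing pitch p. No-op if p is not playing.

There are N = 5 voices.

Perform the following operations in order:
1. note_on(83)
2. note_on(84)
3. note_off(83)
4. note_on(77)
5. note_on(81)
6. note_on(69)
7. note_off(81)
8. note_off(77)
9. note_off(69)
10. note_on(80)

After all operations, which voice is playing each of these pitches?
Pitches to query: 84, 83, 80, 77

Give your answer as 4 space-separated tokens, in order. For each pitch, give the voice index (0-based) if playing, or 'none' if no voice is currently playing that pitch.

Answer: 1 none 0 none

Derivation:
Op 1: note_on(83): voice 0 is free -> assigned | voices=[83 - - - -]
Op 2: note_on(84): voice 1 is free -> assigned | voices=[83 84 - - -]
Op 3: note_off(83): free voice 0 | voices=[- 84 - - -]
Op 4: note_on(77): voice 0 is free -> assigned | voices=[77 84 - - -]
Op 5: note_on(81): voice 2 is free -> assigned | voices=[77 84 81 - -]
Op 6: note_on(69): voice 3 is free -> assigned | voices=[77 84 81 69 -]
Op 7: note_off(81): free voice 2 | voices=[77 84 - 69 -]
Op 8: note_off(77): free voice 0 | voices=[- 84 - 69 -]
Op 9: note_off(69): free voice 3 | voices=[- 84 - - -]
Op 10: note_on(80): voice 0 is free -> assigned | voices=[80 84 - - -]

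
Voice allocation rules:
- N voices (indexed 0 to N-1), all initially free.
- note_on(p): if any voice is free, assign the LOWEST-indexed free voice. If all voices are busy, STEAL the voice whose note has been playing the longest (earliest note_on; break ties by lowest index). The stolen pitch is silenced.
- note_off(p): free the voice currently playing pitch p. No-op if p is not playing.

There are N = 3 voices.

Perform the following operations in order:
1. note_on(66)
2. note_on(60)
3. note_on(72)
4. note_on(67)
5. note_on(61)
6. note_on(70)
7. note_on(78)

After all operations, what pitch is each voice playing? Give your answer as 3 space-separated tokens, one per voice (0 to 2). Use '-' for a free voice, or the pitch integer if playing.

Op 1: note_on(66): voice 0 is free -> assigned | voices=[66 - -]
Op 2: note_on(60): voice 1 is free -> assigned | voices=[66 60 -]
Op 3: note_on(72): voice 2 is free -> assigned | voices=[66 60 72]
Op 4: note_on(67): all voices busy, STEAL voice 0 (pitch 66, oldest) -> assign | voices=[67 60 72]
Op 5: note_on(61): all voices busy, STEAL voice 1 (pitch 60, oldest) -> assign | voices=[67 61 72]
Op 6: note_on(70): all voices busy, STEAL voice 2 (pitch 72, oldest) -> assign | voices=[67 61 70]
Op 7: note_on(78): all voices busy, STEAL voice 0 (pitch 67, oldest) -> assign | voices=[78 61 70]

Answer: 78 61 70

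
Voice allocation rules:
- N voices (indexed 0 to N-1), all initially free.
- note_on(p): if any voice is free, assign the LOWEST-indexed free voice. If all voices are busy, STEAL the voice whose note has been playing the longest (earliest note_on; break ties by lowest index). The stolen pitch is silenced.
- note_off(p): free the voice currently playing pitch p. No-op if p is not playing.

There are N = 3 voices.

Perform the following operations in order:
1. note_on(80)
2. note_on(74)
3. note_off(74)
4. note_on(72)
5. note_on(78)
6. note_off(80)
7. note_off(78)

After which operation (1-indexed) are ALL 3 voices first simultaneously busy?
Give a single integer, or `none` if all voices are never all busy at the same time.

Op 1: note_on(80): voice 0 is free -> assigned | voices=[80 - -]
Op 2: note_on(74): voice 1 is free -> assigned | voices=[80 74 -]
Op 3: note_off(74): free voice 1 | voices=[80 - -]
Op 4: note_on(72): voice 1 is free -> assigned | voices=[80 72 -]
Op 5: note_on(78): voice 2 is free -> assigned | voices=[80 72 78]
Op 6: note_off(80): free voice 0 | voices=[- 72 78]
Op 7: note_off(78): free voice 2 | voices=[- 72 -]

Answer: 5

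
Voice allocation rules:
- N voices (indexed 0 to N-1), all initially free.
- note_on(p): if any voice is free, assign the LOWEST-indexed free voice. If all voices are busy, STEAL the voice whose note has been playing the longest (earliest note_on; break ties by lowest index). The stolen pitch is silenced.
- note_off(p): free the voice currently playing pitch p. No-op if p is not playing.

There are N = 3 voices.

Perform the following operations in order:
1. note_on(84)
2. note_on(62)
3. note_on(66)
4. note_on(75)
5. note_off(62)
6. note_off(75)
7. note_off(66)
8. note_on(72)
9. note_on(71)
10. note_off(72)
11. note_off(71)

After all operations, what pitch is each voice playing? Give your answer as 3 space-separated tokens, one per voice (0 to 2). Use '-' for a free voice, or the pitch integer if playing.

Op 1: note_on(84): voice 0 is free -> assigned | voices=[84 - -]
Op 2: note_on(62): voice 1 is free -> assigned | voices=[84 62 -]
Op 3: note_on(66): voice 2 is free -> assigned | voices=[84 62 66]
Op 4: note_on(75): all voices busy, STEAL voice 0 (pitch 84, oldest) -> assign | voices=[75 62 66]
Op 5: note_off(62): free voice 1 | voices=[75 - 66]
Op 6: note_off(75): free voice 0 | voices=[- - 66]
Op 7: note_off(66): free voice 2 | voices=[- - -]
Op 8: note_on(72): voice 0 is free -> assigned | voices=[72 - -]
Op 9: note_on(71): voice 1 is free -> assigned | voices=[72 71 -]
Op 10: note_off(72): free voice 0 | voices=[- 71 -]
Op 11: note_off(71): free voice 1 | voices=[- - -]

Answer: - - -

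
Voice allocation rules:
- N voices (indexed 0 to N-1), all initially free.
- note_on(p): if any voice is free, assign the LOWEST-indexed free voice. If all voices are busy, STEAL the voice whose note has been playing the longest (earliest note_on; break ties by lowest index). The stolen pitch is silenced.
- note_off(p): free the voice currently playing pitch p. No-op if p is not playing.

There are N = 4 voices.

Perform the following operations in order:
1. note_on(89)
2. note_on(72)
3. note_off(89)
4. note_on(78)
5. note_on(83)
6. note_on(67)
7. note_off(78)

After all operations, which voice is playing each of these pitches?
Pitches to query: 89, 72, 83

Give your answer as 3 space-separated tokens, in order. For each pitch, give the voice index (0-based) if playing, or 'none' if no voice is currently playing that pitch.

Op 1: note_on(89): voice 0 is free -> assigned | voices=[89 - - -]
Op 2: note_on(72): voice 1 is free -> assigned | voices=[89 72 - -]
Op 3: note_off(89): free voice 0 | voices=[- 72 - -]
Op 4: note_on(78): voice 0 is free -> assigned | voices=[78 72 - -]
Op 5: note_on(83): voice 2 is free -> assigned | voices=[78 72 83 -]
Op 6: note_on(67): voice 3 is free -> assigned | voices=[78 72 83 67]
Op 7: note_off(78): free voice 0 | voices=[- 72 83 67]

Answer: none 1 2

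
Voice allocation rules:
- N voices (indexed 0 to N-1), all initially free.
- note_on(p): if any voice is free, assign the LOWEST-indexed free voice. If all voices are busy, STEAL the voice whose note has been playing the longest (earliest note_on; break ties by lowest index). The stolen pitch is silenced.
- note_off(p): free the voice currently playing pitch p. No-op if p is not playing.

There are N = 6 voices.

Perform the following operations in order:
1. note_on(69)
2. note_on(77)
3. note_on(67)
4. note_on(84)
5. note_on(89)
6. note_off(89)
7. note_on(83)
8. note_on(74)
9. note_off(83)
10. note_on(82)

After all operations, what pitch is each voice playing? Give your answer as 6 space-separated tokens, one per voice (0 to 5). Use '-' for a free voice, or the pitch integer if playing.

Answer: 69 77 67 84 82 74

Derivation:
Op 1: note_on(69): voice 0 is free -> assigned | voices=[69 - - - - -]
Op 2: note_on(77): voice 1 is free -> assigned | voices=[69 77 - - - -]
Op 3: note_on(67): voice 2 is free -> assigned | voices=[69 77 67 - - -]
Op 4: note_on(84): voice 3 is free -> assigned | voices=[69 77 67 84 - -]
Op 5: note_on(89): voice 4 is free -> assigned | voices=[69 77 67 84 89 -]
Op 6: note_off(89): free voice 4 | voices=[69 77 67 84 - -]
Op 7: note_on(83): voice 4 is free -> assigned | voices=[69 77 67 84 83 -]
Op 8: note_on(74): voice 5 is free -> assigned | voices=[69 77 67 84 83 74]
Op 9: note_off(83): free voice 4 | voices=[69 77 67 84 - 74]
Op 10: note_on(82): voice 4 is free -> assigned | voices=[69 77 67 84 82 74]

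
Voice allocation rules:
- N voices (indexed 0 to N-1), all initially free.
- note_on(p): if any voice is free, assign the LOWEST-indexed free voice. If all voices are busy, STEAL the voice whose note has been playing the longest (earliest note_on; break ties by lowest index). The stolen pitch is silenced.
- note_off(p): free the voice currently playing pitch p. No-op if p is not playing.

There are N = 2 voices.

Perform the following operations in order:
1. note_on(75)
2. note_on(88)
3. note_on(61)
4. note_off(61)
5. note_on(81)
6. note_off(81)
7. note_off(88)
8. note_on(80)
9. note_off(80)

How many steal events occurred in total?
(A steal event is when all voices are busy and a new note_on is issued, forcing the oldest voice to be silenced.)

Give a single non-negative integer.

Answer: 1

Derivation:
Op 1: note_on(75): voice 0 is free -> assigned | voices=[75 -]
Op 2: note_on(88): voice 1 is free -> assigned | voices=[75 88]
Op 3: note_on(61): all voices busy, STEAL voice 0 (pitch 75, oldest) -> assign | voices=[61 88]
Op 4: note_off(61): free voice 0 | voices=[- 88]
Op 5: note_on(81): voice 0 is free -> assigned | voices=[81 88]
Op 6: note_off(81): free voice 0 | voices=[- 88]
Op 7: note_off(88): free voice 1 | voices=[- -]
Op 8: note_on(80): voice 0 is free -> assigned | voices=[80 -]
Op 9: note_off(80): free voice 0 | voices=[- -]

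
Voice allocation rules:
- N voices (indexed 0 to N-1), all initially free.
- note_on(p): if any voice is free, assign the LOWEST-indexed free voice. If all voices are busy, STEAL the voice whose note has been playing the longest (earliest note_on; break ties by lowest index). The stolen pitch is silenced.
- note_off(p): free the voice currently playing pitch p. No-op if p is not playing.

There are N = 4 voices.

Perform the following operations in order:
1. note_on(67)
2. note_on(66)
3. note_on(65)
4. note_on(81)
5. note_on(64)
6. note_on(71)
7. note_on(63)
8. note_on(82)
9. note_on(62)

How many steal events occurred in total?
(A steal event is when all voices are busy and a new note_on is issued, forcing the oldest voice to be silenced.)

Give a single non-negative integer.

Answer: 5

Derivation:
Op 1: note_on(67): voice 0 is free -> assigned | voices=[67 - - -]
Op 2: note_on(66): voice 1 is free -> assigned | voices=[67 66 - -]
Op 3: note_on(65): voice 2 is free -> assigned | voices=[67 66 65 -]
Op 4: note_on(81): voice 3 is free -> assigned | voices=[67 66 65 81]
Op 5: note_on(64): all voices busy, STEAL voice 0 (pitch 67, oldest) -> assign | voices=[64 66 65 81]
Op 6: note_on(71): all voices busy, STEAL voice 1 (pitch 66, oldest) -> assign | voices=[64 71 65 81]
Op 7: note_on(63): all voices busy, STEAL voice 2 (pitch 65, oldest) -> assign | voices=[64 71 63 81]
Op 8: note_on(82): all voices busy, STEAL voice 3 (pitch 81, oldest) -> assign | voices=[64 71 63 82]
Op 9: note_on(62): all voices busy, STEAL voice 0 (pitch 64, oldest) -> assign | voices=[62 71 63 82]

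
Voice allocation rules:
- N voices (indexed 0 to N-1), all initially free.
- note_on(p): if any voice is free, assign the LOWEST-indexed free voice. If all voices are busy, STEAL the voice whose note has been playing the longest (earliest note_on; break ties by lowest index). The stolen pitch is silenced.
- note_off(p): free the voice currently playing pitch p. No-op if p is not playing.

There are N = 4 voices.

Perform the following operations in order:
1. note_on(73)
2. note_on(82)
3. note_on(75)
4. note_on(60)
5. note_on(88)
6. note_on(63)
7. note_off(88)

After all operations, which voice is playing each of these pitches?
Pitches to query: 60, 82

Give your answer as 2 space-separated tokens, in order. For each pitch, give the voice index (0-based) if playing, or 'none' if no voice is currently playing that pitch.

Op 1: note_on(73): voice 0 is free -> assigned | voices=[73 - - -]
Op 2: note_on(82): voice 1 is free -> assigned | voices=[73 82 - -]
Op 3: note_on(75): voice 2 is free -> assigned | voices=[73 82 75 -]
Op 4: note_on(60): voice 3 is free -> assigned | voices=[73 82 75 60]
Op 5: note_on(88): all voices busy, STEAL voice 0 (pitch 73, oldest) -> assign | voices=[88 82 75 60]
Op 6: note_on(63): all voices busy, STEAL voice 1 (pitch 82, oldest) -> assign | voices=[88 63 75 60]
Op 7: note_off(88): free voice 0 | voices=[- 63 75 60]

Answer: 3 none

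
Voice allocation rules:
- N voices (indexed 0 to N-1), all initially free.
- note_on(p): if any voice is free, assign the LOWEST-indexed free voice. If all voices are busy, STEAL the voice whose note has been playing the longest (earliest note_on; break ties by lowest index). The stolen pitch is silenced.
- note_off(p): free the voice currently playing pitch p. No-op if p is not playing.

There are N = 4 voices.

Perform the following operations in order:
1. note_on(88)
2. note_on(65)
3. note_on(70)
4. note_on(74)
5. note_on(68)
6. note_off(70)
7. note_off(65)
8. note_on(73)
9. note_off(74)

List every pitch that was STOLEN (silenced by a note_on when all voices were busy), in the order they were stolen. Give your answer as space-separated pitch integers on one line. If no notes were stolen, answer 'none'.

Answer: 88

Derivation:
Op 1: note_on(88): voice 0 is free -> assigned | voices=[88 - - -]
Op 2: note_on(65): voice 1 is free -> assigned | voices=[88 65 - -]
Op 3: note_on(70): voice 2 is free -> assigned | voices=[88 65 70 -]
Op 4: note_on(74): voice 3 is free -> assigned | voices=[88 65 70 74]
Op 5: note_on(68): all voices busy, STEAL voice 0 (pitch 88, oldest) -> assign | voices=[68 65 70 74]
Op 6: note_off(70): free voice 2 | voices=[68 65 - 74]
Op 7: note_off(65): free voice 1 | voices=[68 - - 74]
Op 8: note_on(73): voice 1 is free -> assigned | voices=[68 73 - 74]
Op 9: note_off(74): free voice 3 | voices=[68 73 - -]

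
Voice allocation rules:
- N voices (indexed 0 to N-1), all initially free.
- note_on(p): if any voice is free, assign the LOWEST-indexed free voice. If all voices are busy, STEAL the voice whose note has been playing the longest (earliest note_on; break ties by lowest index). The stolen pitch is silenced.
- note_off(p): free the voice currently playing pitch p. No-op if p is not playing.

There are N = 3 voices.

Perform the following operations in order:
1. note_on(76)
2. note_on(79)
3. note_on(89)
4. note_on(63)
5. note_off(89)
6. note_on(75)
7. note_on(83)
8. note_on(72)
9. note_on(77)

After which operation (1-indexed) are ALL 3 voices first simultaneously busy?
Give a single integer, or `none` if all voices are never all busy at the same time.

Answer: 3

Derivation:
Op 1: note_on(76): voice 0 is free -> assigned | voices=[76 - -]
Op 2: note_on(79): voice 1 is free -> assigned | voices=[76 79 -]
Op 3: note_on(89): voice 2 is free -> assigned | voices=[76 79 89]
Op 4: note_on(63): all voices busy, STEAL voice 0 (pitch 76, oldest) -> assign | voices=[63 79 89]
Op 5: note_off(89): free voice 2 | voices=[63 79 -]
Op 6: note_on(75): voice 2 is free -> assigned | voices=[63 79 75]
Op 7: note_on(83): all voices busy, STEAL voice 1 (pitch 79, oldest) -> assign | voices=[63 83 75]
Op 8: note_on(72): all voices busy, STEAL voice 0 (pitch 63, oldest) -> assign | voices=[72 83 75]
Op 9: note_on(77): all voices busy, STEAL voice 2 (pitch 75, oldest) -> assign | voices=[72 83 77]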